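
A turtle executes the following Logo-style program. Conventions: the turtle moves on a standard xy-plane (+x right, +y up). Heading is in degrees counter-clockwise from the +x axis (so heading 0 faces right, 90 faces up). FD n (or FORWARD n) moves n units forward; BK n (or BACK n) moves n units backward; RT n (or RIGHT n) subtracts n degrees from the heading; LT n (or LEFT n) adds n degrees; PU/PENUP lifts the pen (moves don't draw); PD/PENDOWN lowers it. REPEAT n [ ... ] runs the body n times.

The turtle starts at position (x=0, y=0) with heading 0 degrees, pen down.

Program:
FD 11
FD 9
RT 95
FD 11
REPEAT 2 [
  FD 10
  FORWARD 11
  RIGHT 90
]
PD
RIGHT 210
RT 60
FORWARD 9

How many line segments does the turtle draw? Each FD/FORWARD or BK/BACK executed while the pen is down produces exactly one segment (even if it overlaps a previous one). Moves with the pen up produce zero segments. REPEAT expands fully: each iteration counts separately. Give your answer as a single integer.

Answer: 8

Derivation:
Executing turtle program step by step:
Start: pos=(0,0), heading=0, pen down
FD 11: (0,0) -> (11,0) [heading=0, draw]
FD 9: (11,0) -> (20,0) [heading=0, draw]
RT 95: heading 0 -> 265
FD 11: (20,0) -> (19.041,-10.958) [heading=265, draw]
REPEAT 2 [
  -- iteration 1/2 --
  FD 10: (19.041,-10.958) -> (18.17,-20.92) [heading=265, draw]
  FD 11: (18.17,-20.92) -> (17.211,-31.878) [heading=265, draw]
  RT 90: heading 265 -> 175
  -- iteration 2/2 --
  FD 10: (17.211,-31.878) -> (7.249,-31.007) [heading=175, draw]
  FD 11: (7.249,-31.007) -> (-3.709,-30.048) [heading=175, draw]
  RT 90: heading 175 -> 85
]
PD: pen down
RT 210: heading 85 -> 235
RT 60: heading 235 -> 175
FD 9: (-3.709,-30.048) -> (-12.675,-29.264) [heading=175, draw]
Final: pos=(-12.675,-29.264), heading=175, 8 segment(s) drawn
Segments drawn: 8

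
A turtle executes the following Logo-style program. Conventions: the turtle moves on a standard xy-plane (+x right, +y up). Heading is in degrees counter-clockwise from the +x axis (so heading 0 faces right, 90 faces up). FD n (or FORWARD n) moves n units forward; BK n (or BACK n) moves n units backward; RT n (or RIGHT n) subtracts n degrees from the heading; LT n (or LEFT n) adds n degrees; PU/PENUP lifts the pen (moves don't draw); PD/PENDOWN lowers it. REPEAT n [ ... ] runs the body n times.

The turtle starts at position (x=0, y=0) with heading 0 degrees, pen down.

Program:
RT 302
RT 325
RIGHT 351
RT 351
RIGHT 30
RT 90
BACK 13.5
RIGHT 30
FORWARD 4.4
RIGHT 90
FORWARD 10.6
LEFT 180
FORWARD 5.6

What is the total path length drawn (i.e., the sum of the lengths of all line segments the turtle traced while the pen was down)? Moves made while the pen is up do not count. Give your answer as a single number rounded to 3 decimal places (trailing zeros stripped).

Executing turtle program step by step:
Start: pos=(0,0), heading=0, pen down
RT 302: heading 0 -> 58
RT 325: heading 58 -> 93
RT 351: heading 93 -> 102
RT 351: heading 102 -> 111
RT 30: heading 111 -> 81
RT 90: heading 81 -> 351
BK 13.5: (0,0) -> (-13.334,2.112) [heading=351, draw]
RT 30: heading 351 -> 321
FD 4.4: (-13.334,2.112) -> (-9.914,-0.657) [heading=321, draw]
RT 90: heading 321 -> 231
FD 10.6: (-9.914,-0.657) -> (-16.585,-8.895) [heading=231, draw]
LT 180: heading 231 -> 51
FD 5.6: (-16.585,-8.895) -> (-13.061,-4.543) [heading=51, draw]
Final: pos=(-13.061,-4.543), heading=51, 4 segment(s) drawn

Segment lengths:
  seg 1: (0,0) -> (-13.334,2.112), length = 13.5
  seg 2: (-13.334,2.112) -> (-9.914,-0.657), length = 4.4
  seg 3: (-9.914,-0.657) -> (-16.585,-8.895), length = 10.6
  seg 4: (-16.585,-8.895) -> (-13.061,-4.543), length = 5.6
Total = 34.1

Answer: 34.1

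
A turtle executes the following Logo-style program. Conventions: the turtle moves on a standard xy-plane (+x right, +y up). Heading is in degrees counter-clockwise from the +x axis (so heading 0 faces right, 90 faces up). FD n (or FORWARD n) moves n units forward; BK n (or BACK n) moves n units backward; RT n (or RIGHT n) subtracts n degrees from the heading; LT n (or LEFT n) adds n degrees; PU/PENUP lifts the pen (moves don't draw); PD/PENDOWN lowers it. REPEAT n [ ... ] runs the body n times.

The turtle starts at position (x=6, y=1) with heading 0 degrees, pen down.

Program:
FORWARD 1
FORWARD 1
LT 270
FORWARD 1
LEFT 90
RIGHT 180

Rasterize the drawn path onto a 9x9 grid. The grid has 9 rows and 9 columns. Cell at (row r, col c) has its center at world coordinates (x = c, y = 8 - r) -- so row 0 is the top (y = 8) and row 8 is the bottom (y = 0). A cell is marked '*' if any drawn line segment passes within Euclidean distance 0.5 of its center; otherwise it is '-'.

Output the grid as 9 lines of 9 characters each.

Answer: ---------
---------
---------
---------
---------
---------
---------
------***
--------*

Derivation:
Segment 0: (6,1) -> (7,1)
Segment 1: (7,1) -> (8,1)
Segment 2: (8,1) -> (8,0)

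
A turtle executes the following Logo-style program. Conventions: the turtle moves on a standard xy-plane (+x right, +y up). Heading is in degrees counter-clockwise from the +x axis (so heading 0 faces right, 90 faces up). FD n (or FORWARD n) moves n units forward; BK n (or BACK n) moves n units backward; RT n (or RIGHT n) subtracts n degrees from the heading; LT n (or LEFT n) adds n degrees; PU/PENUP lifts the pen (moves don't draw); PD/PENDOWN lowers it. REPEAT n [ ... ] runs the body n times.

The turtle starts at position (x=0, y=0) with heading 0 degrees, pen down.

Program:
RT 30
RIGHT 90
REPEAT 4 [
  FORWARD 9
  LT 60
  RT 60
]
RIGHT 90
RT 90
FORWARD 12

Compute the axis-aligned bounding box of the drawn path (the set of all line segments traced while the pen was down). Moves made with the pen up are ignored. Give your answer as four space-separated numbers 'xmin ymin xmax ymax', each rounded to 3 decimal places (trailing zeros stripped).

Executing turtle program step by step:
Start: pos=(0,0), heading=0, pen down
RT 30: heading 0 -> 330
RT 90: heading 330 -> 240
REPEAT 4 [
  -- iteration 1/4 --
  FD 9: (0,0) -> (-4.5,-7.794) [heading=240, draw]
  LT 60: heading 240 -> 300
  RT 60: heading 300 -> 240
  -- iteration 2/4 --
  FD 9: (-4.5,-7.794) -> (-9,-15.588) [heading=240, draw]
  LT 60: heading 240 -> 300
  RT 60: heading 300 -> 240
  -- iteration 3/4 --
  FD 9: (-9,-15.588) -> (-13.5,-23.383) [heading=240, draw]
  LT 60: heading 240 -> 300
  RT 60: heading 300 -> 240
  -- iteration 4/4 --
  FD 9: (-13.5,-23.383) -> (-18,-31.177) [heading=240, draw]
  LT 60: heading 240 -> 300
  RT 60: heading 300 -> 240
]
RT 90: heading 240 -> 150
RT 90: heading 150 -> 60
FD 12: (-18,-31.177) -> (-12,-20.785) [heading=60, draw]
Final: pos=(-12,-20.785), heading=60, 5 segment(s) drawn

Segment endpoints: x in {-18, -13.5, -12, -9, -4.5, 0}, y in {-31.177, -23.383, -20.785, -15.588, -7.794, 0}
xmin=-18, ymin=-31.177, xmax=0, ymax=0

Answer: -18 -31.177 0 0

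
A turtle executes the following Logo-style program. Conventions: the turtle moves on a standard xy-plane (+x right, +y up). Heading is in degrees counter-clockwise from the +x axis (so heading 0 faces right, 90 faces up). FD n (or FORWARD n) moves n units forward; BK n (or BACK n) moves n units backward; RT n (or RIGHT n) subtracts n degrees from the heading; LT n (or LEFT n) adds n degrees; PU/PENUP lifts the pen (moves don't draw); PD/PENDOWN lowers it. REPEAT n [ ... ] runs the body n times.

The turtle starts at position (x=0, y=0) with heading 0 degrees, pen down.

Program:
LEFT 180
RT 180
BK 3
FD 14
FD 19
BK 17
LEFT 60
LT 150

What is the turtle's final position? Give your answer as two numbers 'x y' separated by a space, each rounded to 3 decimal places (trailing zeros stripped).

Answer: 13 0

Derivation:
Executing turtle program step by step:
Start: pos=(0,0), heading=0, pen down
LT 180: heading 0 -> 180
RT 180: heading 180 -> 0
BK 3: (0,0) -> (-3,0) [heading=0, draw]
FD 14: (-3,0) -> (11,0) [heading=0, draw]
FD 19: (11,0) -> (30,0) [heading=0, draw]
BK 17: (30,0) -> (13,0) [heading=0, draw]
LT 60: heading 0 -> 60
LT 150: heading 60 -> 210
Final: pos=(13,0), heading=210, 4 segment(s) drawn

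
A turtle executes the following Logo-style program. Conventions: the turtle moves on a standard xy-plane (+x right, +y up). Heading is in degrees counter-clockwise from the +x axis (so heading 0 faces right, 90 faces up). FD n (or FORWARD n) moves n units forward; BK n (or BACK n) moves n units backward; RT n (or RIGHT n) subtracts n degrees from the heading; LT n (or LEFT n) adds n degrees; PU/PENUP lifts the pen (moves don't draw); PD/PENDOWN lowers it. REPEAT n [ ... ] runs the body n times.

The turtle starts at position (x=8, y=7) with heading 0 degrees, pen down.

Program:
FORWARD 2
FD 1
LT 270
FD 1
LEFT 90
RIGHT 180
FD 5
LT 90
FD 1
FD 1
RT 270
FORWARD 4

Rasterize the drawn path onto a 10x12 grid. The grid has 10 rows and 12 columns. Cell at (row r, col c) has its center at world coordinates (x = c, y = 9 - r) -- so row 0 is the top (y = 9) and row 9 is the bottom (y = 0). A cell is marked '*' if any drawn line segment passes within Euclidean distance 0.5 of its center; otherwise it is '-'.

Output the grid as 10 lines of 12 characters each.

Answer: ------------
------------
--------****
------******
------*-----
------*****-
------------
------------
------------
------------

Derivation:
Segment 0: (8,7) -> (10,7)
Segment 1: (10,7) -> (11,7)
Segment 2: (11,7) -> (11,6)
Segment 3: (11,6) -> (6,6)
Segment 4: (6,6) -> (6,5)
Segment 5: (6,5) -> (6,4)
Segment 6: (6,4) -> (10,4)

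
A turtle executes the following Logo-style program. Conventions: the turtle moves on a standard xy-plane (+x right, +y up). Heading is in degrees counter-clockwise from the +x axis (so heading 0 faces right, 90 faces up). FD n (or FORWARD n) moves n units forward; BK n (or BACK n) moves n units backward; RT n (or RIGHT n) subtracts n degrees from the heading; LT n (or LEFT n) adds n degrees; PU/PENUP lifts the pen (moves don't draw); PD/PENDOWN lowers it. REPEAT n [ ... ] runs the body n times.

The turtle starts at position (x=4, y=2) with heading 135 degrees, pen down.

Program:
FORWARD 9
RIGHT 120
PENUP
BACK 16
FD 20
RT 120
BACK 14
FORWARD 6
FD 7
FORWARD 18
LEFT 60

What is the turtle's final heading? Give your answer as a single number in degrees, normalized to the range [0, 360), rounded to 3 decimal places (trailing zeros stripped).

Executing turtle program step by step:
Start: pos=(4,2), heading=135, pen down
FD 9: (4,2) -> (-2.364,8.364) [heading=135, draw]
RT 120: heading 135 -> 15
PU: pen up
BK 16: (-2.364,8.364) -> (-17.819,4.223) [heading=15, move]
FD 20: (-17.819,4.223) -> (1.5,9.399) [heading=15, move]
RT 120: heading 15 -> 255
BK 14: (1.5,9.399) -> (5.123,22.922) [heading=255, move]
FD 6: (5.123,22.922) -> (3.57,17.127) [heading=255, move]
FD 7: (3.57,17.127) -> (1.759,10.365) [heading=255, move]
FD 18: (1.759,10.365) -> (-2.9,-7.022) [heading=255, move]
LT 60: heading 255 -> 315
Final: pos=(-2.9,-7.022), heading=315, 1 segment(s) drawn

Answer: 315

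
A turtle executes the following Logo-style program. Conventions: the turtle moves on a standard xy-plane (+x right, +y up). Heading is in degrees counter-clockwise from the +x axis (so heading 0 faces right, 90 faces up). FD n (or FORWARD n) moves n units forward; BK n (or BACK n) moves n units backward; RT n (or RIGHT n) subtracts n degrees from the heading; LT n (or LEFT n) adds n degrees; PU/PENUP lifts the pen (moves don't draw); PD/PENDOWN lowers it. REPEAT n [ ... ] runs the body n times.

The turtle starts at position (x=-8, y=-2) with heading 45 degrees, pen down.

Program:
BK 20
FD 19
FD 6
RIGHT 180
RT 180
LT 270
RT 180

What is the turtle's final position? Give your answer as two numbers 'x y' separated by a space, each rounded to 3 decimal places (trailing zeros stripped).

Answer: -4.464 1.536

Derivation:
Executing turtle program step by step:
Start: pos=(-8,-2), heading=45, pen down
BK 20: (-8,-2) -> (-22.142,-16.142) [heading=45, draw]
FD 19: (-22.142,-16.142) -> (-8.707,-2.707) [heading=45, draw]
FD 6: (-8.707,-2.707) -> (-4.464,1.536) [heading=45, draw]
RT 180: heading 45 -> 225
RT 180: heading 225 -> 45
LT 270: heading 45 -> 315
RT 180: heading 315 -> 135
Final: pos=(-4.464,1.536), heading=135, 3 segment(s) drawn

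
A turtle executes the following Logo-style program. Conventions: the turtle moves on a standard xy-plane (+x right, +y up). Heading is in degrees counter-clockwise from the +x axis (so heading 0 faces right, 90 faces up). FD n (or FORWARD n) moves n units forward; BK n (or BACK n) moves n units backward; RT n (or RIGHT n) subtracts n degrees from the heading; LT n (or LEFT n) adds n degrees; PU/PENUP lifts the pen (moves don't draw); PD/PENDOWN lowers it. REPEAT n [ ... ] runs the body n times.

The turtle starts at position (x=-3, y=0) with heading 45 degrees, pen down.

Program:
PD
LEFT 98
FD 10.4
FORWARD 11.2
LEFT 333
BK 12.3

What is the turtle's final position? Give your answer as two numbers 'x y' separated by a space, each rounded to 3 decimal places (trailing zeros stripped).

Answer: -14.859 1.944

Derivation:
Executing turtle program step by step:
Start: pos=(-3,0), heading=45, pen down
PD: pen down
LT 98: heading 45 -> 143
FD 10.4: (-3,0) -> (-11.306,6.259) [heading=143, draw]
FD 11.2: (-11.306,6.259) -> (-20.251,12.999) [heading=143, draw]
LT 333: heading 143 -> 116
BK 12.3: (-20.251,12.999) -> (-14.859,1.944) [heading=116, draw]
Final: pos=(-14.859,1.944), heading=116, 3 segment(s) drawn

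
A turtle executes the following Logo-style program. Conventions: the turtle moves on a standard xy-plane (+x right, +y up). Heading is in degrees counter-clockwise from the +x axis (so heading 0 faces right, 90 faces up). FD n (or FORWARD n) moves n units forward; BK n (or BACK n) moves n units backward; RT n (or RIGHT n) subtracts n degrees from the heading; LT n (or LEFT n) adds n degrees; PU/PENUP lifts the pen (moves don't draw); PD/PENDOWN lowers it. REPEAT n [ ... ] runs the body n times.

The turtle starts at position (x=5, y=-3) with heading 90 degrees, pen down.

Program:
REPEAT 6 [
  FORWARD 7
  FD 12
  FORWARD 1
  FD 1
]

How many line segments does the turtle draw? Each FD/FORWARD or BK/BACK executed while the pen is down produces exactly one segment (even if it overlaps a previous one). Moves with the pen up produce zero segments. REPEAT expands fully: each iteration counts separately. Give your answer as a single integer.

Answer: 24

Derivation:
Executing turtle program step by step:
Start: pos=(5,-3), heading=90, pen down
REPEAT 6 [
  -- iteration 1/6 --
  FD 7: (5,-3) -> (5,4) [heading=90, draw]
  FD 12: (5,4) -> (5,16) [heading=90, draw]
  FD 1: (5,16) -> (5,17) [heading=90, draw]
  FD 1: (5,17) -> (5,18) [heading=90, draw]
  -- iteration 2/6 --
  FD 7: (5,18) -> (5,25) [heading=90, draw]
  FD 12: (5,25) -> (5,37) [heading=90, draw]
  FD 1: (5,37) -> (5,38) [heading=90, draw]
  FD 1: (5,38) -> (5,39) [heading=90, draw]
  -- iteration 3/6 --
  FD 7: (5,39) -> (5,46) [heading=90, draw]
  FD 12: (5,46) -> (5,58) [heading=90, draw]
  FD 1: (5,58) -> (5,59) [heading=90, draw]
  FD 1: (5,59) -> (5,60) [heading=90, draw]
  -- iteration 4/6 --
  FD 7: (5,60) -> (5,67) [heading=90, draw]
  FD 12: (5,67) -> (5,79) [heading=90, draw]
  FD 1: (5,79) -> (5,80) [heading=90, draw]
  FD 1: (5,80) -> (5,81) [heading=90, draw]
  -- iteration 5/6 --
  FD 7: (5,81) -> (5,88) [heading=90, draw]
  FD 12: (5,88) -> (5,100) [heading=90, draw]
  FD 1: (5,100) -> (5,101) [heading=90, draw]
  FD 1: (5,101) -> (5,102) [heading=90, draw]
  -- iteration 6/6 --
  FD 7: (5,102) -> (5,109) [heading=90, draw]
  FD 12: (5,109) -> (5,121) [heading=90, draw]
  FD 1: (5,121) -> (5,122) [heading=90, draw]
  FD 1: (5,122) -> (5,123) [heading=90, draw]
]
Final: pos=(5,123), heading=90, 24 segment(s) drawn
Segments drawn: 24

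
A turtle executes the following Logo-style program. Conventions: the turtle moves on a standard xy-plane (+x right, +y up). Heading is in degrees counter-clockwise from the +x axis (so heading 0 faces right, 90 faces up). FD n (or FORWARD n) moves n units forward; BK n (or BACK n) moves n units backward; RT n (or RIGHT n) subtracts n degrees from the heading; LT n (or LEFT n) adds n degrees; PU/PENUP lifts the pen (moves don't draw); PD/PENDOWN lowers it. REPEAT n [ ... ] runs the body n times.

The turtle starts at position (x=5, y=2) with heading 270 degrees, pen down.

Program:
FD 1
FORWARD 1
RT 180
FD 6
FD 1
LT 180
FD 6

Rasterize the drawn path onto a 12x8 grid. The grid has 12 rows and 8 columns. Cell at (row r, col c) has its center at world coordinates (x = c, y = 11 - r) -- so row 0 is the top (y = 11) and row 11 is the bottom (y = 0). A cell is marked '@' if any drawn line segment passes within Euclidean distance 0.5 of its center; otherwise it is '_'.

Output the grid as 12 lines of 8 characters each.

Segment 0: (5,2) -> (5,1)
Segment 1: (5,1) -> (5,0)
Segment 2: (5,0) -> (5,6)
Segment 3: (5,6) -> (5,7)
Segment 4: (5,7) -> (5,1)

Answer: ________
________
________
________
_____@__
_____@__
_____@__
_____@__
_____@__
_____@__
_____@__
_____@__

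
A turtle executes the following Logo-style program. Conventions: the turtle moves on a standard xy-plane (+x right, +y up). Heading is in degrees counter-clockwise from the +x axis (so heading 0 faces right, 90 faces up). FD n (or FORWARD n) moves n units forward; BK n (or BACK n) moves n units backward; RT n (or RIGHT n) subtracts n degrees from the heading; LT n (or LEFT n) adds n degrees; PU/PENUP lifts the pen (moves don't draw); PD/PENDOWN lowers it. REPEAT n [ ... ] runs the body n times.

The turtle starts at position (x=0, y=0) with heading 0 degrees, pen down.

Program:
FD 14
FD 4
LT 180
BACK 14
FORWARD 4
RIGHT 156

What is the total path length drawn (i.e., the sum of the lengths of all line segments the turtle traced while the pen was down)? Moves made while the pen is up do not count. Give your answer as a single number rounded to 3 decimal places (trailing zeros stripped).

Executing turtle program step by step:
Start: pos=(0,0), heading=0, pen down
FD 14: (0,0) -> (14,0) [heading=0, draw]
FD 4: (14,0) -> (18,0) [heading=0, draw]
LT 180: heading 0 -> 180
BK 14: (18,0) -> (32,0) [heading=180, draw]
FD 4: (32,0) -> (28,0) [heading=180, draw]
RT 156: heading 180 -> 24
Final: pos=(28,0), heading=24, 4 segment(s) drawn

Segment lengths:
  seg 1: (0,0) -> (14,0), length = 14
  seg 2: (14,0) -> (18,0), length = 4
  seg 3: (18,0) -> (32,0), length = 14
  seg 4: (32,0) -> (28,0), length = 4
Total = 36

Answer: 36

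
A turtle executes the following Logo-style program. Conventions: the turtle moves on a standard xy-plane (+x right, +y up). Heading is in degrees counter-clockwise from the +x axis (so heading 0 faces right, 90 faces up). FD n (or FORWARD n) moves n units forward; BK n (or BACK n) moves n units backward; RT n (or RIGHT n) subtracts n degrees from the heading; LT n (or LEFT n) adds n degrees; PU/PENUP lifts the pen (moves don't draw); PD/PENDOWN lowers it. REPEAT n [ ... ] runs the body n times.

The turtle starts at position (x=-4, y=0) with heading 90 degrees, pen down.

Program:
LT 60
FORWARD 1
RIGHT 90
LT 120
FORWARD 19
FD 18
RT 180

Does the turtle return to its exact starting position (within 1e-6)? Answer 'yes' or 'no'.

Executing turtle program step by step:
Start: pos=(-4,0), heading=90, pen down
LT 60: heading 90 -> 150
FD 1: (-4,0) -> (-4.866,0.5) [heading=150, draw]
RT 90: heading 150 -> 60
LT 120: heading 60 -> 180
FD 19: (-4.866,0.5) -> (-23.866,0.5) [heading=180, draw]
FD 18: (-23.866,0.5) -> (-41.866,0.5) [heading=180, draw]
RT 180: heading 180 -> 0
Final: pos=(-41.866,0.5), heading=0, 3 segment(s) drawn

Start position: (-4, 0)
Final position: (-41.866, 0.5)
Distance = 37.869; >= 1e-6 -> NOT closed

Answer: no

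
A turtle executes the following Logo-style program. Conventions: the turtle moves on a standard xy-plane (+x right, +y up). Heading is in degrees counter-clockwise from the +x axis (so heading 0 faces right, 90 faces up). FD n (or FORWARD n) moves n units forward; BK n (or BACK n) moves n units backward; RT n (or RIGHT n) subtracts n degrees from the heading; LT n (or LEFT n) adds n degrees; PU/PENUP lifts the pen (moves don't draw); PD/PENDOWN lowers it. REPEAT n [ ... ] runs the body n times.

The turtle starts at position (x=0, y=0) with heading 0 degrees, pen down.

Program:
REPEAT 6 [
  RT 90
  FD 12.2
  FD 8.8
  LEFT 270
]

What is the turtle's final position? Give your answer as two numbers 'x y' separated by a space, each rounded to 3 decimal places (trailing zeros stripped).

Executing turtle program step by step:
Start: pos=(0,0), heading=0, pen down
REPEAT 6 [
  -- iteration 1/6 --
  RT 90: heading 0 -> 270
  FD 12.2: (0,0) -> (0,-12.2) [heading=270, draw]
  FD 8.8: (0,-12.2) -> (0,-21) [heading=270, draw]
  LT 270: heading 270 -> 180
  -- iteration 2/6 --
  RT 90: heading 180 -> 90
  FD 12.2: (0,-21) -> (0,-8.8) [heading=90, draw]
  FD 8.8: (0,-8.8) -> (0,0) [heading=90, draw]
  LT 270: heading 90 -> 0
  -- iteration 3/6 --
  RT 90: heading 0 -> 270
  FD 12.2: (0,0) -> (0,-12.2) [heading=270, draw]
  FD 8.8: (0,-12.2) -> (0,-21) [heading=270, draw]
  LT 270: heading 270 -> 180
  -- iteration 4/6 --
  RT 90: heading 180 -> 90
  FD 12.2: (0,-21) -> (0,-8.8) [heading=90, draw]
  FD 8.8: (0,-8.8) -> (0,0) [heading=90, draw]
  LT 270: heading 90 -> 0
  -- iteration 5/6 --
  RT 90: heading 0 -> 270
  FD 12.2: (0,0) -> (0,-12.2) [heading=270, draw]
  FD 8.8: (0,-12.2) -> (0,-21) [heading=270, draw]
  LT 270: heading 270 -> 180
  -- iteration 6/6 --
  RT 90: heading 180 -> 90
  FD 12.2: (0,-21) -> (0,-8.8) [heading=90, draw]
  FD 8.8: (0,-8.8) -> (0,0) [heading=90, draw]
  LT 270: heading 90 -> 0
]
Final: pos=(0,0), heading=0, 12 segment(s) drawn

Answer: 0 0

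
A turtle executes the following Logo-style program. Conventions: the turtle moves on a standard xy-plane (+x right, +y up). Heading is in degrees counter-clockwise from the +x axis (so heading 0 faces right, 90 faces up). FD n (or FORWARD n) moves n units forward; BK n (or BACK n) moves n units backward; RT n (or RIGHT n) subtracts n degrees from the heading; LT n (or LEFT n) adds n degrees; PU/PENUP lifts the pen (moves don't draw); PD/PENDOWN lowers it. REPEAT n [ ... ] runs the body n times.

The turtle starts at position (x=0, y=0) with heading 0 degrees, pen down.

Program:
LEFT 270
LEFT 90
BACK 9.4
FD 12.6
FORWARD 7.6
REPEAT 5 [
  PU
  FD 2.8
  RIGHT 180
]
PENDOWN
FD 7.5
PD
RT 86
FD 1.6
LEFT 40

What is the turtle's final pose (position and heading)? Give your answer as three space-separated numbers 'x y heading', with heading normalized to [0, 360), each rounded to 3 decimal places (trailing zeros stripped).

Executing turtle program step by step:
Start: pos=(0,0), heading=0, pen down
LT 270: heading 0 -> 270
LT 90: heading 270 -> 0
BK 9.4: (0,0) -> (-9.4,0) [heading=0, draw]
FD 12.6: (-9.4,0) -> (3.2,0) [heading=0, draw]
FD 7.6: (3.2,0) -> (10.8,0) [heading=0, draw]
REPEAT 5 [
  -- iteration 1/5 --
  PU: pen up
  FD 2.8: (10.8,0) -> (13.6,0) [heading=0, move]
  RT 180: heading 0 -> 180
  -- iteration 2/5 --
  PU: pen up
  FD 2.8: (13.6,0) -> (10.8,0) [heading=180, move]
  RT 180: heading 180 -> 0
  -- iteration 3/5 --
  PU: pen up
  FD 2.8: (10.8,0) -> (13.6,0) [heading=0, move]
  RT 180: heading 0 -> 180
  -- iteration 4/5 --
  PU: pen up
  FD 2.8: (13.6,0) -> (10.8,0) [heading=180, move]
  RT 180: heading 180 -> 0
  -- iteration 5/5 --
  PU: pen up
  FD 2.8: (10.8,0) -> (13.6,0) [heading=0, move]
  RT 180: heading 0 -> 180
]
PD: pen down
FD 7.5: (13.6,0) -> (6.1,0) [heading=180, draw]
PD: pen down
RT 86: heading 180 -> 94
FD 1.6: (6.1,0) -> (5.988,1.596) [heading=94, draw]
LT 40: heading 94 -> 134
Final: pos=(5.988,1.596), heading=134, 5 segment(s) drawn

Answer: 5.988 1.596 134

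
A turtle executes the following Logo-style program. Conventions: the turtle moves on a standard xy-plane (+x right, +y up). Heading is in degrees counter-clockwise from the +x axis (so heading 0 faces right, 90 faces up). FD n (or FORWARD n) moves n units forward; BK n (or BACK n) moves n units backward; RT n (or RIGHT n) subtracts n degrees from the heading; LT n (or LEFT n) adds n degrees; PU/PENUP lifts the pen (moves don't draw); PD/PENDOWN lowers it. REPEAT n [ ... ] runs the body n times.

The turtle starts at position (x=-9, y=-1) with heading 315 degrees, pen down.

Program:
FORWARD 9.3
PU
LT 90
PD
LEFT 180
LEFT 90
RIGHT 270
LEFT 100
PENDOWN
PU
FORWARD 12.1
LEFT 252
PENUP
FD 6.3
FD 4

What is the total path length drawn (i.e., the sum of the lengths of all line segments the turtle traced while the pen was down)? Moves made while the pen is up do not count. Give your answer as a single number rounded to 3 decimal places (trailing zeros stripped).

Executing turtle program step by step:
Start: pos=(-9,-1), heading=315, pen down
FD 9.3: (-9,-1) -> (-2.424,-7.576) [heading=315, draw]
PU: pen up
LT 90: heading 315 -> 45
PD: pen down
LT 180: heading 45 -> 225
LT 90: heading 225 -> 315
RT 270: heading 315 -> 45
LT 100: heading 45 -> 145
PD: pen down
PU: pen up
FD 12.1: (-2.424,-7.576) -> (-12.336,-0.636) [heading=145, move]
LT 252: heading 145 -> 37
PU: pen up
FD 6.3: (-12.336,-0.636) -> (-7.304,3.156) [heading=37, move]
FD 4: (-7.304,3.156) -> (-4.11,5.563) [heading=37, move]
Final: pos=(-4.11,5.563), heading=37, 1 segment(s) drawn

Segment lengths:
  seg 1: (-9,-1) -> (-2.424,-7.576), length = 9.3
Total = 9.3

Answer: 9.3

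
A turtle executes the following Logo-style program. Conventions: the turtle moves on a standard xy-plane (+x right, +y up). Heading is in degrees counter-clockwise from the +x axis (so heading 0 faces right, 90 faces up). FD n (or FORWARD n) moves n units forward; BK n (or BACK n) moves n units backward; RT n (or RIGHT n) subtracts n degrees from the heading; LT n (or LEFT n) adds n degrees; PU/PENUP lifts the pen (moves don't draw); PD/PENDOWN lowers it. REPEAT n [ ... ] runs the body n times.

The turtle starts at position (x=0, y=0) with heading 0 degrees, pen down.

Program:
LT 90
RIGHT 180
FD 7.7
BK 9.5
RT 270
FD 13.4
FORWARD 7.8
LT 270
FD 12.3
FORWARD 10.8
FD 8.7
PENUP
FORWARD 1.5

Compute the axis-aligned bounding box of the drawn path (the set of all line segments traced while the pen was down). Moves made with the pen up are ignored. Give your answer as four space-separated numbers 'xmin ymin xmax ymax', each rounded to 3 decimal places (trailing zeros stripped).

Answer: 0 -30 21.2 1.8

Derivation:
Executing turtle program step by step:
Start: pos=(0,0), heading=0, pen down
LT 90: heading 0 -> 90
RT 180: heading 90 -> 270
FD 7.7: (0,0) -> (0,-7.7) [heading=270, draw]
BK 9.5: (0,-7.7) -> (0,1.8) [heading=270, draw]
RT 270: heading 270 -> 0
FD 13.4: (0,1.8) -> (13.4,1.8) [heading=0, draw]
FD 7.8: (13.4,1.8) -> (21.2,1.8) [heading=0, draw]
LT 270: heading 0 -> 270
FD 12.3: (21.2,1.8) -> (21.2,-10.5) [heading=270, draw]
FD 10.8: (21.2,-10.5) -> (21.2,-21.3) [heading=270, draw]
FD 8.7: (21.2,-21.3) -> (21.2,-30) [heading=270, draw]
PU: pen up
FD 1.5: (21.2,-30) -> (21.2,-31.5) [heading=270, move]
Final: pos=(21.2,-31.5), heading=270, 7 segment(s) drawn

Segment endpoints: x in {0, 0, 0, 13.4, 21.2}, y in {-30, -21.3, -10.5, -7.7, 0, 1.8, 1.8, 1.8}
xmin=0, ymin=-30, xmax=21.2, ymax=1.8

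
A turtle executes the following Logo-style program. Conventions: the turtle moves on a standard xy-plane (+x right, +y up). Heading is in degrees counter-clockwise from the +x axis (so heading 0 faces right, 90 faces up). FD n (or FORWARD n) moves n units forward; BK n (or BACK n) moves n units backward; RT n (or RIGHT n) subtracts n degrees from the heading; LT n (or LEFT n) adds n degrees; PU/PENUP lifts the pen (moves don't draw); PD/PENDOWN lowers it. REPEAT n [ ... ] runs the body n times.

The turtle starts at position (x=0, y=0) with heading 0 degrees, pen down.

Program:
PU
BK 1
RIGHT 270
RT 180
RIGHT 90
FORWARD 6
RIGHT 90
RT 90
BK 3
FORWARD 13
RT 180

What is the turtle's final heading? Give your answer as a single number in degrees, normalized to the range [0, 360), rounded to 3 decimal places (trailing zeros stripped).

Answer: 180

Derivation:
Executing turtle program step by step:
Start: pos=(0,0), heading=0, pen down
PU: pen up
BK 1: (0,0) -> (-1,0) [heading=0, move]
RT 270: heading 0 -> 90
RT 180: heading 90 -> 270
RT 90: heading 270 -> 180
FD 6: (-1,0) -> (-7,0) [heading=180, move]
RT 90: heading 180 -> 90
RT 90: heading 90 -> 0
BK 3: (-7,0) -> (-10,0) [heading=0, move]
FD 13: (-10,0) -> (3,0) [heading=0, move]
RT 180: heading 0 -> 180
Final: pos=(3,0), heading=180, 0 segment(s) drawn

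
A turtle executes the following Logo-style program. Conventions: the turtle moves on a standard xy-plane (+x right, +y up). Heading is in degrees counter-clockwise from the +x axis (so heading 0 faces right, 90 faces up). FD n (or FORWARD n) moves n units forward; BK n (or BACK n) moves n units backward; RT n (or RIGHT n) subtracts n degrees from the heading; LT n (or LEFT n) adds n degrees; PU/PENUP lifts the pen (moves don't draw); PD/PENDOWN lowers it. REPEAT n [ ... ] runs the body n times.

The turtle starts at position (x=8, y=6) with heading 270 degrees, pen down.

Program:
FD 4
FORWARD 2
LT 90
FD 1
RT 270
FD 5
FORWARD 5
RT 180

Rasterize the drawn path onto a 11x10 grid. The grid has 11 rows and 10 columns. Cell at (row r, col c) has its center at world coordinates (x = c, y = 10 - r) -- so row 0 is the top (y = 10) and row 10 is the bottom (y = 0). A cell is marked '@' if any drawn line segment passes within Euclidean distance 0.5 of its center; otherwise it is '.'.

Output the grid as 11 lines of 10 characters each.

Segment 0: (8,6) -> (8,2)
Segment 1: (8,2) -> (8,0)
Segment 2: (8,0) -> (9,-0)
Segment 3: (9,-0) -> (9,5)
Segment 4: (9,5) -> (9,10)

Answer: .........@
.........@
.........@
.........@
........@@
........@@
........@@
........@@
........@@
........@@
........@@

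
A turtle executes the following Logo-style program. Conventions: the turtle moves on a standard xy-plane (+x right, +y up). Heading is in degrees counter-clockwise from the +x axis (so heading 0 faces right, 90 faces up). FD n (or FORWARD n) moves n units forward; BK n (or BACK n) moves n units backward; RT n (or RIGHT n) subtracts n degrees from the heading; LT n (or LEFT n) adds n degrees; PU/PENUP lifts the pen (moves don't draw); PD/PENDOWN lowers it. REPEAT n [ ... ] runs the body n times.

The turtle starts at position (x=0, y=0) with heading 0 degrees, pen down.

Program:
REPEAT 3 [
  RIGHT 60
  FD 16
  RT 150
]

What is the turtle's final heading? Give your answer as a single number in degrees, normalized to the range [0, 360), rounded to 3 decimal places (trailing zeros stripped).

Answer: 90

Derivation:
Executing turtle program step by step:
Start: pos=(0,0), heading=0, pen down
REPEAT 3 [
  -- iteration 1/3 --
  RT 60: heading 0 -> 300
  FD 16: (0,0) -> (8,-13.856) [heading=300, draw]
  RT 150: heading 300 -> 150
  -- iteration 2/3 --
  RT 60: heading 150 -> 90
  FD 16: (8,-13.856) -> (8,2.144) [heading=90, draw]
  RT 150: heading 90 -> 300
  -- iteration 3/3 --
  RT 60: heading 300 -> 240
  FD 16: (8,2.144) -> (0,-11.713) [heading=240, draw]
  RT 150: heading 240 -> 90
]
Final: pos=(0,-11.713), heading=90, 3 segment(s) drawn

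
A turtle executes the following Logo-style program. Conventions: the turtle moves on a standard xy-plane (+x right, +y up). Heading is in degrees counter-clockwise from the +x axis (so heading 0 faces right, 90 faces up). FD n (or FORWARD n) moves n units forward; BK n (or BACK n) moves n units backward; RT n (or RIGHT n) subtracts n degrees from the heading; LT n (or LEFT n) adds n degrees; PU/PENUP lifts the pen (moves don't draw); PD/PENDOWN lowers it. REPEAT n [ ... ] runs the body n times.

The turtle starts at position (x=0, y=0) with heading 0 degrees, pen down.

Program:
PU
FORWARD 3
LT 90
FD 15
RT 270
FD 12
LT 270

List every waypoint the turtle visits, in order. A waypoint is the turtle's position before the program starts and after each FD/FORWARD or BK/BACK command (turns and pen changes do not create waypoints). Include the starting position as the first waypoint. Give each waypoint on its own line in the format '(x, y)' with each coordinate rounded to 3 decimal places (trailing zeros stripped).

Executing turtle program step by step:
Start: pos=(0,0), heading=0, pen down
PU: pen up
FD 3: (0,0) -> (3,0) [heading=0, move]
LT 90: heading 0 -> 90
FD 15: (3,0) -> (3,15) [heading=90, move]
RT 270: heading 90 -> 180
FD 12: (3,15) -> (-9,15) [heading=180, move]
LT 270: heading 180 -> 90
Final: pos=(-9,15), heading=90, 0 segment(s) drawn
Waypoints (4 total):
(0, 0)
(3, 0)
(3, 15)
(-9, 15)

Answer: (0, 0)
(3, 0)
(3, 15)
(-9, 15)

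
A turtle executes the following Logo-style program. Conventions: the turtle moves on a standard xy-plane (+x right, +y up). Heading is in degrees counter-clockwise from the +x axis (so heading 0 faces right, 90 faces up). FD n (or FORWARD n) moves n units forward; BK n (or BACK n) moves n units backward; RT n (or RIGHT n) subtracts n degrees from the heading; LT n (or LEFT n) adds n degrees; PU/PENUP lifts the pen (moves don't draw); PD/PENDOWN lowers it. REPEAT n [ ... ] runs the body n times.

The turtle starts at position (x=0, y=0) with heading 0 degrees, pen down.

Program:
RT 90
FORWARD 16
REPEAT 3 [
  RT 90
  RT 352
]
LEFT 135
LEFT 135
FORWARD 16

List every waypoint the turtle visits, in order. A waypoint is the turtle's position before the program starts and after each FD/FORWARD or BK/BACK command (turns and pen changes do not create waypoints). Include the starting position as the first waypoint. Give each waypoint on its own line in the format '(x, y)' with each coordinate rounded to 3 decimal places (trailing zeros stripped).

Answer: (0, 0)
(0, -16)
(6.508, -30.617)

Derivation:
Executing turtle program step by step:
Start: pos=(0,0), heading=0, pen down
RT 90: heading 0 -> 270
FD 16: (0,0) -> (0,-16) [heading=270, draw]
REPEAT 3 [
  -- iteration 1/3 --
  RT 90: heading 270 -> 180
  RT 352: heading 180 -> 188
  -- iteration 2/3 --
  RT 90: heading 188 -> 98
  RT 352: heading 98 -> 106
  -- iteration 3/3 --
  RT 90: heading 106 -> 16
  RT 352: heading 16 -> 24
]
LT 135: heading 24 -> 159
LT 135: heading 159 -> 294
FD 16: (0,-16) -> (6.508,-30.617) [heading=294, draw]
Final: pos=(6.508,-30.617), heading=294, 2 segment(s) drawn
Waypoints (3 total):
(0, 0)
(0, -16)
(6.508, -30.617)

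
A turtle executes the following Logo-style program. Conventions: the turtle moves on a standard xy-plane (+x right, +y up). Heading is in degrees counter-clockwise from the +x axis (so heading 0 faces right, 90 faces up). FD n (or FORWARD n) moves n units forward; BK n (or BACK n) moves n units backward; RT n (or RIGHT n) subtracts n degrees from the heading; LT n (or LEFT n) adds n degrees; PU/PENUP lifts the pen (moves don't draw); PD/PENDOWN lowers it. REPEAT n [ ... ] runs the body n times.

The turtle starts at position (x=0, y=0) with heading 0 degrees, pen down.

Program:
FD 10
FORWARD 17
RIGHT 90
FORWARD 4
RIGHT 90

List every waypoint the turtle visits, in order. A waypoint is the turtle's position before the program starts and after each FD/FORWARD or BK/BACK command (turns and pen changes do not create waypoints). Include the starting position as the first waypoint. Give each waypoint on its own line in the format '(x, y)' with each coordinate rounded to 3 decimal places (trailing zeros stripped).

Answer: (0, 0)
(10, 0)
(27, 0)
(27, -4)

Derivation:
Executing turtle program step by step:
Start: pos=(0,0), heading=0, pen down
FD 10: (0,0) -> (10,0) [heading=0, draw]
FD 17: (10,0) -> (27,0) [heading=0, draw]
RT 90: heading 0 -> 270
FD 4: (27,0) -> (27,-4) [heading=270, draw]
RT 90: heading 270 -> 180
Final: pos=(27,-4), heading=180, 3 segment(s) drawn
Waypoints (4 total):
(0, 0)
(10, 0)
(27, 0)
(27, -4)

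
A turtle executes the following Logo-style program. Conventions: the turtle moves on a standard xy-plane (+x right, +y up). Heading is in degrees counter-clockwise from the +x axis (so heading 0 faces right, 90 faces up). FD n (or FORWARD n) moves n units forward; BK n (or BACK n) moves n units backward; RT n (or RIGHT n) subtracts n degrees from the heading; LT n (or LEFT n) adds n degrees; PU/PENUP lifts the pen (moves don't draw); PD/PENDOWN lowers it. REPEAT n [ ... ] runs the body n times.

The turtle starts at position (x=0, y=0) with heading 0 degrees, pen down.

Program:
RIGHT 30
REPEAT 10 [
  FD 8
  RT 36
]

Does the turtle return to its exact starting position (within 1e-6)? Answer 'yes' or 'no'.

Answer: yes

Derivation:
Executing turtle program step by step:
Start: pos=(0,0), heading=0, pen down
RT 30: heading 0 -> 330
REPEAT 10 [
  -- iteration 1/10 --
  FD 8: (0,0) -> (6.928,-4) [heading=330, draw]
  RT 36: heading 330 -> 294
  -- iteration 2/10 --
  FD 8: (6.928,-4) -> (10.182,-11.308) [heading=294, draw]
  RT 36: heading 294 -> 258
  -- iteration 3/10 --
  FD 8: (10.182,-11.308) -> (8.519,-19.134) [heading=258, draw]
  RT 36: heading 258 -> 222
  -- iteration 4/10 --
  FD 8: (8.519,-19.134) -> (2.574,-24.487) [heading=222, draw]
  RT 36: heading 222 -> 186
  -- iteration 5/10 --
  FD 8: (2.574,-24.487) -> (-5.383,-25.323) [heading=186, draw]
  RT 36: heading 186 -> 150
  -- iteration 6/10 --
  FD 8: (-5.383,-25.323) -> (-12.311,-21.323) [heading=150, draw]
  RT 36: heading 150 -> 114
  -- iteration 7/10 --
  FD 8: (-12.311,-21.323) -> (-15.565,-14.014) [heading=114, draw]
  RT 36: heading 114 -> 78
  -- iteration 8/10 --
  FD 8: (-15.565,-14.014) -> (-13.901,-6.189) [heading=78, draw]
  RT 36: heading 78 -> 42
  -- iteration 9/10 --
  FD 8: (-13.901,-6.189) -> (-7.956,-0.836) [heading=42, draw]
  RT 36: heading 42 -> 6
  -- iteration 10/10 --
  FD 8: (-7.956,-0.836) -> (0,0) [heading=6, draw]
  RT 36: heading 6 -> 330
]
Final: pos=(0,0), heading=330, 10 segment(s) drawn

Start position: (0, 0)
Final position: (0, 0)
Distance = 0; < 1e-6 -> CLOSED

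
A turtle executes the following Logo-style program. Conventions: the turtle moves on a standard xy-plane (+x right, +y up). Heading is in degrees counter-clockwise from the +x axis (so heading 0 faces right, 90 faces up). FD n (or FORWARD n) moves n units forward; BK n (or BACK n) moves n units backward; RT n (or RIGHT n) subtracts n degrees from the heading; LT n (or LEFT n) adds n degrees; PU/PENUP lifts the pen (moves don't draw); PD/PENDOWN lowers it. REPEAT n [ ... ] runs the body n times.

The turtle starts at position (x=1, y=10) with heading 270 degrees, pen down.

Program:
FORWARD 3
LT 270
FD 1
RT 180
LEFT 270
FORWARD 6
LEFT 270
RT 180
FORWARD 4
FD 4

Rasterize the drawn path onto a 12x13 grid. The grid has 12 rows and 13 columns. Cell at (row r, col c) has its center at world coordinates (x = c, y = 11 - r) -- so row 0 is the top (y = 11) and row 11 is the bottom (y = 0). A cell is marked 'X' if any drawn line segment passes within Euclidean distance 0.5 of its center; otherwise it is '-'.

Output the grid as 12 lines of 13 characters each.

Segment 0: (1,10) -> (1,7)
Segment 1: (1,7) -> (-0,7)
Segment 2: (-0,7) -> (-0,1)
Segment 3: (-0,1) -> (4,1)
Segment 4: (4,1) -> (8,1)

Answer: -------------
-X-----------
-X-----------
-X-----------
XX-----------
X------------
X------------
X------------
X------------
X------------
XXXXXXXXX----
-------------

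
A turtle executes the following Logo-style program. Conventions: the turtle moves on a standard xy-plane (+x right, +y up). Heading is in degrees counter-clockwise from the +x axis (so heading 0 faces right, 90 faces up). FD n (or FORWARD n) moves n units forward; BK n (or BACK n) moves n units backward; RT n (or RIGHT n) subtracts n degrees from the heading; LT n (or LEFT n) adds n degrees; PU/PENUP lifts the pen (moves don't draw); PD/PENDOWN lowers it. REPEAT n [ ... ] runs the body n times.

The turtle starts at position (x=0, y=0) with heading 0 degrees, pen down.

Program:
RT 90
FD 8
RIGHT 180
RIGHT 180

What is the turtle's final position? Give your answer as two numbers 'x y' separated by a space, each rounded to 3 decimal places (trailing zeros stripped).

Executing turtle program step by step:
Start: pos=(0,0), heading=0, pen down
RT 90: heading 0 -> 270
FD 8: (0,0) -> (0,-8) [heading=270, draw]
RT 180: heading 270 -> 90
RT 180: heading 90 -> 270
Final: pos=(0,-8), heading=270, 1 segment(s) drawn

Answer: 0 -8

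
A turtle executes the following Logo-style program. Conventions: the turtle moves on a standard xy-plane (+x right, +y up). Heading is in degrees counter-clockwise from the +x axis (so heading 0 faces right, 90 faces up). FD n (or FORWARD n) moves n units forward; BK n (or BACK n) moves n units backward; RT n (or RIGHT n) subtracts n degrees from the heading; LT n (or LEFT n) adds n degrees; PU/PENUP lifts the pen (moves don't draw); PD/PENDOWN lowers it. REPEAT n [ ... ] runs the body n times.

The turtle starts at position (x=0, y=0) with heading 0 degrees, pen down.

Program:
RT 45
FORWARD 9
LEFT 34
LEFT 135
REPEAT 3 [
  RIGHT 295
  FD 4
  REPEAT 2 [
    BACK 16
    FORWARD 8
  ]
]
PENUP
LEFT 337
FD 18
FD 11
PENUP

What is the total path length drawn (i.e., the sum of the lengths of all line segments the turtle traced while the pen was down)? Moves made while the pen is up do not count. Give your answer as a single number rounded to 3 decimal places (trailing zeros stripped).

Executing turtle program step by step:
Start: pos=(0,0), heading=0, pen down
RT 45: heading 0 -> 315
FD 9: (0,0) -> (6.364,-6.364) [heading=315, draw]
LT 34: heading 315 -> 349
LT 135: heading 349 -> 124
REPEAT 3 [
  -- iteration 1/3 --
  RT 295: heading 124 -> 189
  FD 4: (6.364,-6.364) -> (2.413,-6.99) [heading=189, draw]
  REPEAT 2 [
    -- iteration 1/2 --
    BK 16: (2.413,-6.99) -> (18.216,-4.487) [heading=189, draw]
    FD 8: (18.216,-4.487) -> (10.315,-5.738) [heading=189, draw]
    -- iteration 2/2 --
    BK 16: (10.315,-5.738) -> (26.118,-3.235) [heading=189, draw]
    FD 8: (26.118,-3.235) -> (18.216,-4.487) [heading=189, draw]
  ]
  -- iteration 2/3 --
  RT 295: heading 189 -> 254
  FD 4: (18.216,-4.487) -> (17.114,-8.332) [heading=254, draw]
  REPEAT 2 [
    -- iteration 1/2 --
    BK 16: (17.114,-8.332) -> (21.524,7.048) [heading=254, draw]
    FD 8: (21.524,7.048) -> (19.319,-0.642) [heading=254, draw]
    -- iteration 2/2 --
    BK 16: (19.319,-0.642) -> (23.729,14.738) [heading=254, draw]
    FD 8: (23.729,14.738) -> (21.524,7.048) [heading=254, draw]
  ]
  -- iteration 3/3 --
  RT 295: heading 254 -> 319
  FD 4: (21.524,7.048) -> (24.543,4.424) [heading=319, draw]
  REPEAT 2 [
    -- iteration 1/2 --
    BK 16: (24.543,4.424) -> (12.467,14.921) [heading=319, draw]
    FD 8: (12.467,14.921) -> (18.505,9.673) [heading=319, draw]
    -- iteration 2/2 --
    BK 16: (18.505,9.673) -> (6.43,20.17) [heading=319, draw]
    FD 8: (6.43,20.17) -> (12.467,14.921) [heading=319, draw]
  ]
]
PU: pen up
LT 337: heading 319 -> 296
FD 18: (12.467,14.921) -> (20.358,-1.257) [heading=296, move]
FD 11: (20.358,-1.257) -> (25.18,-11.144) [heading=296, move]
PU: pen up
Final: pos=(25.18,-11.144), heading=296, 16 segment(s) drawn

Segment lengths:
  seg 1: (0,0) -> (6.364,-6.364), length = 9
  seg 2: (6.364,-6.364) -> (2.413,-6.99), length = 4
  seg 3: (2.413,-6.99) -> (18.216,-4.487), length = 16
  seg 4: (18.216,-4.487) -> (10.315,-5.738), length = 8
  seg 5: (10.315,-5.738) -> (26.118,-3.235), length = 16
  seg 6: (26.118,-3.235) -> (18.216,-4.487), length = 8
  seg 7: (18.216,-4.487) -> (17.114,-8.332), length = 4
  seg 8: (17.114,-8.332) -> (21.524,7.048), length = 16
  seg 9: (21.524,7.048) -> (19.319,-0.642), length = 8
  seg 10: (19.319,-0.642) -> (23.729,14.738), length = 16
  seg 11: (23.729,14.738) -> (21.524,7.048), length = 8
  seg 12: (21.524,7.048) -> (24.543,4.424), length = 4
  seg 13: (24.543,4.424) -> (12.467,14.921), length = 16
  seg 14: (12.467,14.921) -> (18.505,9.673), length = 8
  seg 15: (18.505,9.673) -> (6.43,20.17), length = 16
  seg 16: (6.43,20.17) -> (12.467,14.921), length = 8
Total = 165

Answer: 165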